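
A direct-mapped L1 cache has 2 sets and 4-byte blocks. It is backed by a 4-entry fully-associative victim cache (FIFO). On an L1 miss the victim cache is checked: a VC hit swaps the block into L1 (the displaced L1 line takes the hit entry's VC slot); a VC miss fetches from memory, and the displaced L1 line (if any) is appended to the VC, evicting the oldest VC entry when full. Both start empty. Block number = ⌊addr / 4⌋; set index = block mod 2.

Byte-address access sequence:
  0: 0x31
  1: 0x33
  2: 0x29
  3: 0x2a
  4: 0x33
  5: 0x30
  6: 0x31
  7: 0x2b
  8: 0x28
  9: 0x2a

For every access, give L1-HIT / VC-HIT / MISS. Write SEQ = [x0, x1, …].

SEQ = [MISS, L1-HIT, MISS, L1-HIT, VC-HIT, L1-HIT, L1-HIT, VC-HIT, L1-HIT, L1-HIT]

#0 0x31→b12/s0 MISS; vc=[]
#1 0x33→b12/s0 L1-HIT; vc=[]
#2 0x29→b10/s0 MISS; vc=[12]
#3 0x2a→b10/s0 L1-HIT; vc=[12]
#4 0x33→b12/s0 VC-HIT; vc=[10]
#5 0x30→b12/s0 L1-HIT; vc=[10]
#6 0x31→b12/s0 L1-HIT; vc=[10]
#7 0x2b→b10/s0 VC-HIT; vc=[12]
#8 0x28→b10/s0 L1-HIT; vc=[12]
#9 0x2a→b10/s0 L1-HIT; vc=[12]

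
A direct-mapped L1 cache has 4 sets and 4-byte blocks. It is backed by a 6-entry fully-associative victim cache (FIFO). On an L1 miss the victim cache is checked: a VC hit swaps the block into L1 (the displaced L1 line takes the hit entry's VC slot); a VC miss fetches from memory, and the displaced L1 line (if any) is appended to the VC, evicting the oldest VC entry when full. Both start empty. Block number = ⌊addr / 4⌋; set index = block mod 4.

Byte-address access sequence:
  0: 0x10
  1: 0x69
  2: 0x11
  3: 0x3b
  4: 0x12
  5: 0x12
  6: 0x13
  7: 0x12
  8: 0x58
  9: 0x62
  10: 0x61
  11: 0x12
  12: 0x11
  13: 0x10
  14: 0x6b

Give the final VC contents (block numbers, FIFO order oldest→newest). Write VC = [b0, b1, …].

VC = [22, 14, 24]

#0 0x10→b4/s0 MISS; vc=[]
#1 0x69→b26/s2 MISS; vc=[]
#2 0x11→b4/s0 L1-HIT; vc=[]
#3 0x3b→b14/s2 MISS; vc=[26]
#4 0x12→b4/s0 L1-HIT; vc=[26]
#5 0x12→b4/s0 L1-HIT; vc=[26]
#6 0x13→b4/s0 L1-HIT; vc=[26]
#7 0x12→b4/s0 L1-HIT; vc=[26]
#8 0x58→b22/s2 MISS; vc=[26,14]
#9 0x62→b24/s0 MISS; vc=[26,14,4]
#10 0x61→b24/s0 L1-HIT; vc=[26,14,4]
#11 0x12→b4/s0 VC-HIT; vc=[26,14,24]
#12 0x11→b4/s0 L1-HIT; vc=[26,14,24]
#13 0x10→b4/s0 L1-HIT; vc=[26,14,24]
#14 0x6b→b26/s2 VC-HIT; vc=[22,14,24]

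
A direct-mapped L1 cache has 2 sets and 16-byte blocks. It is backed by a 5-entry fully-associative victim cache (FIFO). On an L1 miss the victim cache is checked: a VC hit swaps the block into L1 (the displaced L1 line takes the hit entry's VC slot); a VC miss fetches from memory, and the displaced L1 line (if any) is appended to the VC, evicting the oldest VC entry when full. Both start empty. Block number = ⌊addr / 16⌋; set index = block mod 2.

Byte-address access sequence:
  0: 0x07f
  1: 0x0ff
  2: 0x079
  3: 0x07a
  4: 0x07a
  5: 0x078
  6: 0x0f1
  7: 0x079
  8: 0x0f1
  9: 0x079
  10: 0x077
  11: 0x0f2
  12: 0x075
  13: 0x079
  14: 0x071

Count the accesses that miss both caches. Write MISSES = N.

MISSES = 2

0: 0x7f (blk 7, set 1) → MISS  vc=[]
1: 0xff (blk 15, set 1) → MISS  vc=[7]
2: 0x79 (blk 7, set 1) → VC-HIT  vc=[15]
3: 0x7a (blk 7, set 1) → L1-HIT  vc=[15]
4: 0x7a (blk 7, set 1) → L1-HIT  vc=[15]
5: 0x78 (blk 7, set 1) → L1-HIT  vc=[15]
6: 0xf1 (blk 15, set 1) → VC-HIT  vc=[7]
7: 0x79 (blk 7, set 1) → VC-HIT  vc=[15]
8: 0xf1 (blk 15, set 1) → VC-HIT  vc=[7]
9: 0x79 (blk 7, set 1) → VC-HIT  vc=[15]
10: 0x77 (blk 7, set 1) → L1-HIT  vc=[15]
11: 0xf2 (blk 15, set 1) → VC-HIT  vc=[7]
12: 0x75 (blk 7, set 1) → VC-HIT  vc=[15]
13: 0x79 (blk 7, set 1) → L1-HIT  vc=[15]
14: 0x71 (blk 7, set 1) → L1-HIT  vc=[15]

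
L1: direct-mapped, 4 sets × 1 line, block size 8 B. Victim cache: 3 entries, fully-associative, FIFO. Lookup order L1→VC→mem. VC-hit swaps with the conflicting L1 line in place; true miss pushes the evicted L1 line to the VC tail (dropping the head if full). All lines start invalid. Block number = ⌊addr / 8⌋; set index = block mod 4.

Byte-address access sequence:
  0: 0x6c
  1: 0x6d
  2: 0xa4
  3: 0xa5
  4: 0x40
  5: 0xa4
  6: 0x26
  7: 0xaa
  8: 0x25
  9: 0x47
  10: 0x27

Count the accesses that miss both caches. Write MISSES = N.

MISSES = 5

  [0] addr=0x6c blk=13 s=1: MISS | VC []
  [1] addr=0x6d blk=13 s=1: L1-HIT | VC []
  [2] addr=0xa4 blk=20 s=0: MISS | VC []
  [3] addr=0xa5 blk=20 s=0: L1-HIT | VC []
  [4] addr=0x40 blk=8 s=0: MISS | VC [20]
  [5] addr=0xa4 blk=20 s=0: VC-HIT | VC [8]
  [6] addr=0x26 blk=4 s=0: MISS | VC [8, 20]
  [7] addr=0xaa blk=21 s=1: MISS | VC [8, 20, 13]
  [8] addr=0x25 blk=4 s=0: L1-HIT | VC [8, 20, 13]
  [9] addr=0x47 blk=8 s=0: VC-HIT | VC [4, 20, 13]
  [10] addr=0x27 blk=4 s=0: VC-HIT | VC [8, 20, 13]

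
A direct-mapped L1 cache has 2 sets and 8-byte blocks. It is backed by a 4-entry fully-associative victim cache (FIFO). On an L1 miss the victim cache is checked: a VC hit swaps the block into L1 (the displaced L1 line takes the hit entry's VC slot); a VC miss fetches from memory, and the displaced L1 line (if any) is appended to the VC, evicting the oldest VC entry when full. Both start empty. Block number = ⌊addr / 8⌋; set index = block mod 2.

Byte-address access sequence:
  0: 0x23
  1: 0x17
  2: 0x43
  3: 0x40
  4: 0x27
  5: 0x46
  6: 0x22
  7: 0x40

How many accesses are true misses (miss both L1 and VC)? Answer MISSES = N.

0: 0x23 (blk 4, set 0) → MISS  vc=[]
1: 0x17 (blk 2, set 0) → MISS  vc=[4]
2: 0x43 (blk 8, set 0) → MISS  vc=[4, 2]
3: 0x40 (blk 8, set 0) → L1-HIT  vc=[4, 2]
4: 0x27 (blk 4, set 0) → VC-HIT  vc=[8, 2]
5: 0x46 (blk 8, set 0) → VC-HIT  vc=[4, 2]
6: 0x22 (blk 4, set 0) → VC-HIT  vc=[8, 2]
7: 0x40 (blk 8, set 0) → VC-HIT  vc=[4, 2]

MISSES = 3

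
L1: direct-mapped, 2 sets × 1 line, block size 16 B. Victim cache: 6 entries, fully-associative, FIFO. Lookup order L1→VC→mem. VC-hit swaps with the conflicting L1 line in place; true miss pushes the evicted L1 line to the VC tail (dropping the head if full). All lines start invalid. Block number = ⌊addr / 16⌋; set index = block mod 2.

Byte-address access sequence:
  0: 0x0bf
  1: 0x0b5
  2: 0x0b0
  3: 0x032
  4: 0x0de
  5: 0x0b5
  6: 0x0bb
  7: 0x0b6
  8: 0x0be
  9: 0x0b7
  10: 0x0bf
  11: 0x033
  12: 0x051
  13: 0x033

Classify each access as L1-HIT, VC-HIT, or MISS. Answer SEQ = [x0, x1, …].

SEQ = [MISS, L1-HIT, L1-HIT, MISS, MISS, VC-HIT, L1-HIT, L1-HIT, L1-HIT, L1-HIT, L1-HIT, VC-HIT, MISS, VC-HIT]

  [0] addr=0xbf blk=11 s=1: MISS | VC []
  [1] addr=0xb5 blk=11 s=1: L1-HIT | VC []
  [2] addr=0xb0 blk=11 s=1: L1-HIT | VC []
  [3] addr=0x32 blk=3 s=1: MISS | VC [11]
  [4] addr=0xde blk=13 s=1: MISS | VC [11, 3]
  [5] addr=0xb5 blk=11 s=1: VC-HIT | VC [13, 3]
  [6] addr=0xbb blk=11 s=1: L1-HIT | VC [13, 3]
  [7] addr=0xb6 blk=11 s=1: L1-HIT | VC [13, 3]
  [8] addr=0xbe blk=11 s=1: L1-HIT | VC [13, 3]
  [9] addr=0xb7 blk=11 s=1: L1-HIT | VC [13, 3]
  [10] addr=0xbf blk=11 s=1: L1-HIT | VC [13, 3]
  [11] addr=0x33 blk=3 s=1: VC-HIT | VC [13, 11]
  [12] addr=0x51 blk=5 s=1: MISS | VC [13, 11, 3]
  [13] addr=0x33 blk=3 s=1: VC-HIT | VC [13, 11, 5]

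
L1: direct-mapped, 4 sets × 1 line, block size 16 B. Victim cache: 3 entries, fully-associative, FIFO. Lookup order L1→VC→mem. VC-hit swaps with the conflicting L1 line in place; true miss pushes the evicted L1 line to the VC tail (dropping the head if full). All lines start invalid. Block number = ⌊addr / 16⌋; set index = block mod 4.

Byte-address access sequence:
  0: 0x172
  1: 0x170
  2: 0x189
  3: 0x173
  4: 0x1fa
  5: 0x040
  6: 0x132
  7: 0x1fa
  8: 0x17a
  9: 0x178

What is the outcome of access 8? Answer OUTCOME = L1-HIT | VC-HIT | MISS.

OUTCOME = VC-HIT

0: 0x172 (blk 23, set 3) → MISS  vc=[]
1: 0x170 (blk 23, set 3) → L1-HIT  vc=[]
2: 0x189 (blk 24, set 0) → MISS  vc=[]
3: 0x173 (blk 23, set 3) → L1-HIT  vc=[]
4: 0x1fa (blk 31, set 3) → MISS  vc=[23]
5: 0x40 (blk 4, set 0) → MISS  vc=[23, 24]
6: 0x132 (blk 19, set 3) → MISS  vc=[23, 24, 31]
7: 0x1fa (blk 31, set 3) → VC-HIT  vc=[23, 24, 19]
8: 0x17a (blk 23, set 3) → VC-HIT  vc=[31, 24, 19]
9: 0x178 (blk 23, set 3) → L1-HIT  vc=[31, 24, 19]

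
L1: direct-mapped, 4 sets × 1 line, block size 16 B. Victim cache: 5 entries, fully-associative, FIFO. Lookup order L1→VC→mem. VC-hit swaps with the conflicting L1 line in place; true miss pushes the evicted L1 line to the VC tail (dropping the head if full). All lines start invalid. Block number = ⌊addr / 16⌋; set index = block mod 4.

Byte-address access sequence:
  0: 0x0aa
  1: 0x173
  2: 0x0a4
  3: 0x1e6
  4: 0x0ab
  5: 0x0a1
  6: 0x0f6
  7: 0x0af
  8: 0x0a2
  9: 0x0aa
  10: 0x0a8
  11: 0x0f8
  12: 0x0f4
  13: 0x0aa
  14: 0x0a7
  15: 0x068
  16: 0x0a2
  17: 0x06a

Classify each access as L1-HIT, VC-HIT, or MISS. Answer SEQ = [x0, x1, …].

SEQ = [MISS, MISS, L1-HIT, MISS, VC-HIT, L1-HIT, MISS, L1-HIT, L1-HIT, L1-HIT, L1-HIT, L1-HIT, L1-HIT, L1-HIT, L1-HIT, MISS, VC-HIT, VC-HIT]

#0 0xaa→b10/s2 MISS; vc=[]
#1 0x173→b23/s3 MISS; vc=[]
#2 0xa4→b10/s2 L1-HIT; vc=[]
#3 0x1e6→b30/s2 MISS; vc=[10]
#4 0xab→b10/s2 VC-HIT; vc=[30]
#5 0xa1→b10/s2 L1-HIT; vc=[30]
#6 0xf6→b15/s3 MISS; vc=[30,23]
#7 0xaf→b10/s2 L1-HIT; vc=[30,23]
#8 0xa2→b10/s2 L1-HIT; vc=[30,23]
#9 0xaa→b10/s2 L1-HIT; vc=[30,23]
#10 0xa8→b10/s2 L1-HIT; vc=[30,23]
#11 0xf8→b15/s3 L1-HIT; vc=[30,23]
#12 0xf4→b15/s3 L1-HIT; vc=[30,23]
#13 0xaa→b10/s2 L1-HIT; vc=[30,23]
#14 0xa7→b10/s2 L1-HIT; vc=[30,23]
#15 0x68→b6/s2 MISS; vc=[30,23,10]
#16 0xa2→b10/s2 VC-HIT; vc=[30,23,6]
#17 0x6a→b6/s2 VC-HIT; vc=[30,23,10]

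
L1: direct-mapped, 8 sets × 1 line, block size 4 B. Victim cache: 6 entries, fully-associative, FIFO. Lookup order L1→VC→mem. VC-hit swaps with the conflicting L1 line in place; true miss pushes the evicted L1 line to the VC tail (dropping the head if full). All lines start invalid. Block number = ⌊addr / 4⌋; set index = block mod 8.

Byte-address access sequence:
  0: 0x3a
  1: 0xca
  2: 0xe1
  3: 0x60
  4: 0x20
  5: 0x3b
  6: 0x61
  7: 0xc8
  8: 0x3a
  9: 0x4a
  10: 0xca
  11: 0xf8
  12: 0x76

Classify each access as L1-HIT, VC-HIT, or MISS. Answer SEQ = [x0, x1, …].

SEQ = [MISS, MISS, MISS, MISS, MISS, L1-HIT, VC-HIT, L1-HIT, L1-HIT, MISS, VC-HIT, MISS, MISS]

  [0] addr=0x3a blk=14 s=6: MISS | VC []
  [1] addr=0xca blk=50 s=2: MISS | VC []
  [2] addr=0xe1 blk=56 s=0: MISS | VC []
  [3] addr=0x60 blk=24 s=0: MISS | VC [56]
  [4] addr=0x20 blk=8 s=0: MISS | VC [56, 24]
  [5] addr=0x3b blk=14 s=6: L1-HIT | VC [56, 24]
  [6] addr=0x61 blk=24 s=0: VC-HIT | VC [56, 8]
  [7] addr=0xc8 blk=50 s=2: L1-HIT | VC [56, 8]
  [8] addr=0x3a blk=14 s=6: L1-HIT | VC [56, 8]
  [9] addr=0x4a blk=18 s=2: MISS | VC [56, 8, 50]
  [10] addr=0xca blk=50 s=2: VC-HIT | VC [56, 8, 18]
  [11] addr=0xf8 blk=62 s=6: MISS | VC [56, 8, 18, 14]
  [12] addr=0x76 blk=29 s=5: MISS | VC [56, 8, 18, 14]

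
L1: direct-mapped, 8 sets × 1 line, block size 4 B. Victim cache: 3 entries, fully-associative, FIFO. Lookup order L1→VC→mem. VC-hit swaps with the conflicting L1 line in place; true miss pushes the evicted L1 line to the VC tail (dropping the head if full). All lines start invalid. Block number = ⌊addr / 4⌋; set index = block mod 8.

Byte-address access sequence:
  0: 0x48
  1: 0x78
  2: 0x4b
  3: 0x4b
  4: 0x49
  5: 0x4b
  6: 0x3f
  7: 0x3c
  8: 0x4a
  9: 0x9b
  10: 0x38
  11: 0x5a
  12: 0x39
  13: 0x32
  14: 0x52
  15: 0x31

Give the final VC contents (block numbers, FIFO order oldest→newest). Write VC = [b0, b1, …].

VC = [38, 22, 20]

  [0] addr=0x48 blk=18 s=2: MISS | VC []
  [1] addr=0x78 blk=30 s=6: MISS | VC []
  [2] addr=0x4b blk=18 s=2: L1-HIT | VC []
  [3] addr=0x4b blk=18 s=2: L1-HIT | VC []
  [4] addr=0x49 blk=18 s=2: L1-HIT | VC []
  [5] addr=0x4b blk=18 s=2: L1-HIT | VC []
  [6] addr=0x3f blk=15 s=7: MISS | VC []
  [7] addr=0x3c blk=15 s=7: L1-HIT | VC []
  [8] addr=0x4a blk=18 s=2: L1-HIT | VC []
  [9] addr=0x9b blk=38 s=6: MISS | VC [30]
  [10] addr=0x38 blk=14 s=6: MISS | VC [30, 38]
  [11] addr=0x5a blk=22 s=6: MISS | VC [30, 38, 14]
  [12] addr=0x39 blk=14 s=6: VC-HIT | VC [30, 38, 22]
  [13] addr=0x32 blk=12 s=4: MISS | VC [30, 38, 22]
  [14] addr=0x52 blk=20 s=4: MISS | VC [38, 22, 12]
  [15] addr=0x31 blk=12 s=4: VC-HIT | VC [38, 22, 20]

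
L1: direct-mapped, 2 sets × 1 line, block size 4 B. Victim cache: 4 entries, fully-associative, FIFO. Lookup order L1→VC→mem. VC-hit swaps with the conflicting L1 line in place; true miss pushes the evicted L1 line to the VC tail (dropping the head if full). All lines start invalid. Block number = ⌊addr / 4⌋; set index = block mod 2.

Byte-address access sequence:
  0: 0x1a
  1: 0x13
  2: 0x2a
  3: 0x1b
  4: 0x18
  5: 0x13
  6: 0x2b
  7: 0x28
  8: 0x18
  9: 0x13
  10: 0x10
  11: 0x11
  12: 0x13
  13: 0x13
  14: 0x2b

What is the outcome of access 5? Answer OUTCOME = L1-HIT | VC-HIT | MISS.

0: 0x1a (blk 6, set 0) → MISS  vc=[]
1: 0x13 (blk 4, set 0) → MISS  vc=[6]
2: 0x2a (blk 10, set 0) → MISS  vc=[6, 4]
3: 0x1b (blk 6, set 0) → VC-HIT  vc=[10, 4]
4: 0x18 (blk 6, set 0) → L1-HIT  vc=[10, 4]
5: 0x13 (blk 4, set 0) → VC-HIT  vc=[10, 6]
6: 0x2b (blk 10, set 0) → VC-HIT  vc=[4, 6]
7: 0x28 (blk 10, set 0) → L1-HIT  vc=[4, 6]
8: 0x18 (blk 6, set 0) → VC-HIT  vc=[4, 10]
9: 0x13 (blk 4, set 0) → VC-HIT  vc=[6, 10]
10: 0x10 (blk 4, set 0) → L1-HIT  vc=[6, 10]
11: 0x11 (blk 4, set 0) → L1-HIT  vc=[6, 10]
12: 0x13 (blk 4, set 0) → L1-HIT  vc=[6, 10]
13: 0x13 (blk 4, set 0) → L1-HIT  vc=[6, 10]
14: 0x2b (blk 10, set 0) → VC-HIT  vc=[6, 4]

OUTCOME = VC-HIT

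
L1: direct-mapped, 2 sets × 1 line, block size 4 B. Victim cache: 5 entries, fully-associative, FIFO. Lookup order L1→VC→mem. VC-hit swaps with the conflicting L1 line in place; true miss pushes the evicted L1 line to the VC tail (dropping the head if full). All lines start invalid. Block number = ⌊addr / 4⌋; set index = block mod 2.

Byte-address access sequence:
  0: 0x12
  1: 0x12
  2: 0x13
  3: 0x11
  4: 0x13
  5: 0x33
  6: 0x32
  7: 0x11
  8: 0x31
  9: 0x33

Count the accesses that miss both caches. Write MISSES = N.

MISSES = 2

#0 0x12→b4/s0 MISS; vc=[]
#1 0x12→b4/s0 L1-HIT; vc=[]
#2 0x13→b4/s0 L1-HIT; vc=[]
#3 0x11→b4/s0 L1-HIT; vc=[]
#4 0x13→b4/s0 L1-HIT; vc=[]
#5 0x33→b12/s0 MISS; vc=[4]
#6 0x32→b12/s0 L1-HIT; vc=[4]
#7 0x11→b4/s0 VC-HIT; vc=[12]
#8 0x31→b12/s0 VC-HIT; vc=[4]
#9 0x33→b12/s0 L1-HIT; vc=[4]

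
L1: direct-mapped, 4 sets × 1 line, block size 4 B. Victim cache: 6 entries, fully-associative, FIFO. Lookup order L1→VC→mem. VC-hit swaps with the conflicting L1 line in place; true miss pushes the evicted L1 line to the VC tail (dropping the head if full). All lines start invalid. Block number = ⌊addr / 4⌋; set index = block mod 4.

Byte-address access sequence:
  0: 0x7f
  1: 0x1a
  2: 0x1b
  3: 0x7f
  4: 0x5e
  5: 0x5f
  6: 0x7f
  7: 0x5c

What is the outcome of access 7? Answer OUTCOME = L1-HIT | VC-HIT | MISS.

OUTCOME = VC-HIT

0: 0x7f (blk 31, set 3) → MISS  vc=[]
1: 0x1a (blk 6, set 2) → MISS  vc=[]
2: 0x1b (blk 6, set 2) → L1-HIT  vc=[]
3: 0x7f (blk 31, set 3) → L1-HIT  vc=[]
4: 0x5e (blk 23, set 3) → MISS  vc=[31]
5: 0x5f (blk 23, set 3) → L1-HIT  vc=[31]
6: 0x7f (blk 31, set 3) → VC-HIT  vc=[23]
7: 0x5c (blk 23, set 3) → VC-HIT  vc=[31]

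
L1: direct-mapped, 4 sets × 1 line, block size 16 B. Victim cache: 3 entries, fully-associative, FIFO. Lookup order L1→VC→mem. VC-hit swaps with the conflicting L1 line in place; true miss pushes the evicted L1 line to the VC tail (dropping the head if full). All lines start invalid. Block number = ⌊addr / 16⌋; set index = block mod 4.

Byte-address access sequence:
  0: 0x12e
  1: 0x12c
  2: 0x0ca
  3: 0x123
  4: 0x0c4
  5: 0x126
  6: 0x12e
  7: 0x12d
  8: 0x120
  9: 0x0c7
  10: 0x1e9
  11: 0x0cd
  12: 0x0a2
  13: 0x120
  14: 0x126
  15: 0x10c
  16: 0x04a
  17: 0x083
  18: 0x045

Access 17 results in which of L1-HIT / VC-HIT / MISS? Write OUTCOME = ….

OUTCOME = MISS

  [0] addr=0x12e blk=18 s=2: MISS | VC []
  [1] addr=0x12c blk=18 s=2: L1-HIT | VC []
  [2] addr=0xca blk=12 s=0: MISS | VC []
  [3] addr=0x123 blk=18 s=2: L1-HIT | VC []
  [4] addr=0xc4 blk=12 s=0: L1-HIT | VC []
  [5] addr=0x126 blk=18 s=2: L1-HIT | VC []
  [6] addr=0x12e blk=18 s=2: L1-HIT | VC []
  [7] addr=0x12d blk=18 s=2: L1-HIT | VC []
  [8] addr=0x120 blk=18 s=2: L1-HIT | VC []
  [9] addr=0xc7 blk=12 s=0: L1-HIT | VC []
  [10] addr=0x1e9 blk=30 s=2: MISS | VC [18]
  [11] addr=0xcd blk=12 s=0: L1-HIT | VC [18]
  [12] addr=0xa2 blk=10 s=2: MISS | VC [18, 30]
  [13] addr=0x120 blk=18 s=2: VC-HIT | VC [10, 30]
  [14] addr=0x126 blk=18 s=2: L1-HIT | VC [10, 30]
  [15] addr=0x10c blk=16 s=0: MISS | VC [10, 30, 12]
  [16] addr=0x4a blk=4 s=0: MISS | VC [30, 12, 16]
  [17] addr=0x83 blk=8 s=0: MISS | VC [12, 16, 4]
  [18] addr=0x45 blk=4 s=0: VC-HIT | VC [12, 16, 8]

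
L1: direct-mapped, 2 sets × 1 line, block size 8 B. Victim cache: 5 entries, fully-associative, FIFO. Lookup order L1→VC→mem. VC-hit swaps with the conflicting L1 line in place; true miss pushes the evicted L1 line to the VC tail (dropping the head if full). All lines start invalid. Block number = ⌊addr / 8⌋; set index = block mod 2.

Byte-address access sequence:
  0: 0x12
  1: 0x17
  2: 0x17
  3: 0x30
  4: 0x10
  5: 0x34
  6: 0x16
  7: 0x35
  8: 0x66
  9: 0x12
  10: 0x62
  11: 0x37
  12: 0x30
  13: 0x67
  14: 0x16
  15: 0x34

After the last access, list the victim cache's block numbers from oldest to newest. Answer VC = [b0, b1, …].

VC = [12, 2]

0: 0x12 (blk 2, set 0) → MISS  vc=[]
1: 0x17 (blk 2, set 0) → L1-HIT  vc=[]
2: 0x17 (blk 2, set 0) → L1-HIT  vc=[]
3: 0x30 (blk 6, set 0) → MISS  vc=[2]
4: 0x10 (blk 2, set 0) → VC-HIT  vc=[6]
5: 0x34 (blk 6, set 0) → VC-HIT  vc=[2]
6: 0x16 (blk 2, set 0) → VC-HIT  vc=[6]
7: 0x35 (blk 6, set 0) → VC-HIT  vc=[2]
8: 0x66 (blk 12, set 0) → MISS  vc=[2, 6]
9: 0x12 (blk 2, set 0) → VC-HIT  vc=[12, 6]
10: 0x62 (blk 12, set 0) → VC-HIT  vc=[2, 6]
11: 0x37 (blk 6, set 0) → VC-HIT  vc=[2, 12]
12: 0x30 (blk 6, set 0) → L1-HIT  vc=[2, 12]
13: 0x67 (blk 12, set 0) → VC-HIT  vc=[2, 6]
14: 0x16 (blk 2, set 0) → VC-HIT  vc=[12, 6]
15: 0x34 (blk 6, set 0) → VC-HIT  vc=[12, 2]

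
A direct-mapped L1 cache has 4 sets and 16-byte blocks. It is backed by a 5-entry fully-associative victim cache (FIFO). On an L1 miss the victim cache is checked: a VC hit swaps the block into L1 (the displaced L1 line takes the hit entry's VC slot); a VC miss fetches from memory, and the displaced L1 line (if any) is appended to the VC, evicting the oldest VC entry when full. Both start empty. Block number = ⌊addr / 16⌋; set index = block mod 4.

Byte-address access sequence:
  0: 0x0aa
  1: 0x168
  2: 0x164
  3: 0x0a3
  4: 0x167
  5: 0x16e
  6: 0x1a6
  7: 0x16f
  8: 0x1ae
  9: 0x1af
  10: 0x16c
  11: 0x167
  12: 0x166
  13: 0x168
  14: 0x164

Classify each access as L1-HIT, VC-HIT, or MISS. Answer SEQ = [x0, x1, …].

0: 0xaa (blk 10, set 2) → MISS  vc=[]
1: 0x168 (blk 22, set 2) → MISS  vc=[10]
2: 0x164 (blk 22, set 2) → L1-HIT  vc=[10]
3: 0xa3 (blk 10, set 2) → VC-HIT  vc=[22]
4: 0x167 (blk 22, set 2) → VC-HIT  vc=[10]
5: 0x16e (blk 22, set 2) → L1-HIT  vc=[10]
6: 0x1a6 (blk 26, set 2) → MISS  vc=[10, 22]
7: 0x16f (blk 22, set 2) → VC-HIT  vc=[10, 26]
8: 0x1ae (blk 26, set 2) → VC-HIT  vc=[10, 22]
9: 0x1af (blk 26, set 2) → L1-HIT  vc=[10, 22]
10: 0x16c (blk 22, set 2) → VC-HIT  vc=[10, 26]
11: 0x167 (blk 22, set 2) → L1-HIT  vc=[10, 26]
12: 0x166 (blk 22, set 2) → L1-HIT  vc=[10, 26]
13: 0x168 (blk 22, set 2) → L1-HIT  vc=[10, 26]
14: 0x164 (blk 22, set 2) → L1-HIT  vc=[10, 26]

SEQ = [MISS, MISS, L1-HIT, VC-HIT, VC-HIT, L1-HIT, MISS, VC-HIT, VC-HIT, L1-HIT, VC-HIT, L1-HIT, L1-HIT, L1-HIT, L1-HIT]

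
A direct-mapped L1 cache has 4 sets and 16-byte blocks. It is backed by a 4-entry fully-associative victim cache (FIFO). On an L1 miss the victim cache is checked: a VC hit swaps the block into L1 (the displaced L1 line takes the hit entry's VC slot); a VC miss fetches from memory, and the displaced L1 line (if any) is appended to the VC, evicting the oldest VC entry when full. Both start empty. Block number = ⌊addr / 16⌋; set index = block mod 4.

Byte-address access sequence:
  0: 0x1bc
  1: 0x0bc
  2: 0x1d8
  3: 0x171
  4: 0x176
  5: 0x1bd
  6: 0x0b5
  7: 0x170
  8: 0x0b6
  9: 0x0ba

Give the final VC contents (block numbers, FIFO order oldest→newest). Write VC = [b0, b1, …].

VC = [23, 27]

#0 0x1bc→b27/s3 MISS; vc=[]
#1 0xbc→b11/s3 MISS; vc=[27]
#2 0x1d8→b29/s1 MISS; vc=[27]
#3 0x171→b23/s3 MISS; vc=[27,11]
#4 0x176→b23/s3 L1-HIT; vc=[27,11]
#5 0x1bd→b27/s3 VC-HIT; vc=[23,11]
#6 0xb5→b11/s3 VC-HIT; vc=[23,27]
#7 0x170→b23/s3 VC-HIT; vc=[11,27]
#8 0xb6→b11/s3 VC-HIT; vc=[23,27]
#9 0xba→b11/s3 L1-HIT; vc=[23,27]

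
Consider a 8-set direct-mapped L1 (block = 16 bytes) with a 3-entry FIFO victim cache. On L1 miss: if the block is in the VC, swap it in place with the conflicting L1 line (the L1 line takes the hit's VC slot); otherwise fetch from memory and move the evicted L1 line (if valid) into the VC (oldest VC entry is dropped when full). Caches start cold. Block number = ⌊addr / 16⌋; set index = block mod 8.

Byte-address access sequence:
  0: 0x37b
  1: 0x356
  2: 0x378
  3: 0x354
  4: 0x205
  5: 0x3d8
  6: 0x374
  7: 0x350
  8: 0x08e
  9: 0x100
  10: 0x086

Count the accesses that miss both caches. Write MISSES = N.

MISSES = 6

#0 0x37b→b55/s7 MISS; vc=[]
#1 0x356→b53/s5 MISS; vc=[]
#2 0x378→b55/s7 L1-HIT; vc=[]
#3 0x354→b53/s5 L1-HIT; vc=[]
#4 0x205→b32/s0 MISS; vc=[]
#5 0x3d8→b61/s5 MISS; vc=[53]
#6 0x374→b55/s7 L1-HIT; vc=[53]
#7 0x350→b53/s5 VC-HIT; vc=[61]
#8 0x8e→b8/s0 MISS; vc=[61,32]
#9 0x100→b16/s0 MISS; vc=[61,32,8]
#10 0x86→b8/s0 VC-HIT; vc=[61,32,16]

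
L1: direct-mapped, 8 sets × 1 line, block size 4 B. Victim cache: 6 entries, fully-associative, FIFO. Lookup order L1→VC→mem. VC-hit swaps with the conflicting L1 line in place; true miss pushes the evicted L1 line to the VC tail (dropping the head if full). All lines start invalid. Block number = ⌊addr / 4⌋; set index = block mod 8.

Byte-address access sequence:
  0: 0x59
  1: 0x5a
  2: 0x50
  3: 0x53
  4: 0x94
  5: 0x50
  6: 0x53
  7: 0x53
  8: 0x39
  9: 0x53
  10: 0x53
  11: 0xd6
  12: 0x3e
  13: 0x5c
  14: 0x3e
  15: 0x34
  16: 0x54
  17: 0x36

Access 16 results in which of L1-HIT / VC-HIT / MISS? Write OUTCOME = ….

  [0] addr=0x59 blk=22 s=6: MISS | VC []
  [1] addr=0x5a blk=22 s=6: L1-HIT | VC []
  [2] addr=0x50 blk=20 s=4: MISS | VC []
  [3] addr=0x53 blk=20 s=4: L1-HIT | VC []
  [4] addr=0x94 blk=37 s=5: MISS | VC []
  [5] addr=0x50 blk=20 s=4: L1-HIT | VC []
  [6] addr=0x53 blk=20 s=4: L1-HIT | VC []
  [7] addr=0x53 blk=20 s=4: L1-HIT | VC []
  [8] addr=0x39 blk=14 s=6: MISS | VC [22]
  [9] addr=0x53 blk=20 s=4: L1-HIT | VC [22]
  [10] addr=0x53 blk=20 s=4: L1-HIT | VC [22]
  [11] addr=0xd6 blk=53 s=5: MISS | VC [22, 37]
  [12] addr=0x3e blk=15 s=7: MISS | VC [22, 37]
  [13] addr=0x5c blk=23 s=7: MISS | VC [22, 37, 15]
  [14] addr=0x3e blk=15 s=7: VC-HIT | VC [22, 37, 23]
  [15] addr=0x34 blk=13 s=5: MISS | VC [22, 37, 23, 53]
  [16] addr=0x54 blk=21 s=5: MISS | VC [22, 37, 23, 53, 13]
  [17] addr=0x36 blk=13 s=5: VC-HIT | VC [22, 37, 23, 53, 21]

OUTCOME = MISS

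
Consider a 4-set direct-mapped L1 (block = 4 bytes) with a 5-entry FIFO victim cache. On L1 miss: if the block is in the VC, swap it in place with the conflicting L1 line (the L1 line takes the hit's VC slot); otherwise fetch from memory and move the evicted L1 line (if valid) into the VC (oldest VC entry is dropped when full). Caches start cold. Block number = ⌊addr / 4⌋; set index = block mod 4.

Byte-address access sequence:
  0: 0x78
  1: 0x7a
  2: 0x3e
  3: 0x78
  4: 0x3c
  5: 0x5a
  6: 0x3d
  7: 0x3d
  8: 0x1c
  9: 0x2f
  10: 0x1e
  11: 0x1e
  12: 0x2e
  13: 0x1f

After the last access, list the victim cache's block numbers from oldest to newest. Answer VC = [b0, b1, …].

#0 0x78→b30/s2 MISS; vc=[]
#1 0x7a→b30/s2 L1-HIT; vc=[]
#2 0x3e→b15/s3 MISS; vc=[]
#3 0x78→b30/s2 L1-HIT; vc=[]
#4 0x3c→b15/s3 L1-HIT; vc=[]
#5 0x5a→b22/s2 MISS; vc=[30]
#6 0x3d→b15/s3 L1-HIT; vc=[30]
#7 0x3d→b15/s3 L1-HIT; vc=[30]
#8 0x1c→b7/s3 MISS; vc=[30,15]
#9 0x2f→b11/s3 MISS; vc=[30,15,7]
#10 0x1e→b7/s3 VC-HIT; vc=[30,15,11]
#11 0x1e→b7/s3 L1-HIT; vc=[30,15,11]
#12 0x2e→b11/s3 VC-HIT; vc=[30,15,7]
#13 0x1f→b7/s3 VC-HIT; vc=[30,15,11]

VC = [30, 15, 11]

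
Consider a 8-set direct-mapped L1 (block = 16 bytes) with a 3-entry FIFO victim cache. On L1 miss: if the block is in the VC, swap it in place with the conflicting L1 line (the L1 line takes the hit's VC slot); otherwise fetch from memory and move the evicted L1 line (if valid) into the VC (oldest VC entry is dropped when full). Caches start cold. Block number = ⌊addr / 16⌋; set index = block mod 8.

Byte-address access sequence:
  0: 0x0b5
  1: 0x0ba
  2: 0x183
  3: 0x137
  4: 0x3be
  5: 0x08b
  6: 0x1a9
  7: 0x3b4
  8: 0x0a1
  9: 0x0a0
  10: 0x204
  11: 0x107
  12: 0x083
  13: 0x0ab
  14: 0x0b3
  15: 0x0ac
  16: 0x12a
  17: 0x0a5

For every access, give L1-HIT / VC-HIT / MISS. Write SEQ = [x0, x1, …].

SEQ = [MISS, L1-HIT, MISS, MISS, MISS, MISS, MISS, L1-HIT, MISS, L1-HIT, MISS, MISS, VC-HIT, L1-HIT, MISS, L1-HIT, MISS, VC-HIT]

0: 0xb5 (blk 11, set 3) → MISS  vc=[]
1: 0xba (blk 11, set 3) → L1-HIT  vc=[]
2: 0x183 (blk 24, set 0) → MISS  vc=[]
3: 0x137 (blk 19, set 3) → MISS  vc=[11]
4: 0x3be (blk 59, set 3) → MISS  vc=[11, 19]
5: 0x8b (blk 8, set 0) → MISS  vc=[11, 19, 24]
6: 0x1a9 (blk 26, set 2) → MISS  vc=[11, 19, 24]
7: 0x3b4 (blk 59, set 3) → L1-HIT  vc=[11, 19, 24]
8: 0xa1 (blk 10, set 2) → MISS  vc=[19, 24, 26]
9: 0xa0 (blk 10, set 2) → L1-HIT  vc=[19, 24, 26]
10: 0x204 (blk 32, set 0) → MISS  vc=[24, 26, 8]
11: 0x107 (blk 16, set 0) → MISS  vc=[26, 8, 32]
12: 0x83 (blk 8, set 0) → VC-HIT  vc=[26, 16, 32]
13: 0xab (blk 10, set 2) → L1-HIT  vc=[26, 16, 32]
14: 0xb3 (blk 11, set 3) → MISS  vc=[16, 32, 59]
15: 0xac (blk 10, set 2) → L1-HIT  vc=[16, 32, 59]
16: 0x12a (blk 18, set 2) → MISS  vc=[32, 59, 10]
17: 0xa5 (blk 10, set 2) → VC-HIT  vc=[32, 59, 18]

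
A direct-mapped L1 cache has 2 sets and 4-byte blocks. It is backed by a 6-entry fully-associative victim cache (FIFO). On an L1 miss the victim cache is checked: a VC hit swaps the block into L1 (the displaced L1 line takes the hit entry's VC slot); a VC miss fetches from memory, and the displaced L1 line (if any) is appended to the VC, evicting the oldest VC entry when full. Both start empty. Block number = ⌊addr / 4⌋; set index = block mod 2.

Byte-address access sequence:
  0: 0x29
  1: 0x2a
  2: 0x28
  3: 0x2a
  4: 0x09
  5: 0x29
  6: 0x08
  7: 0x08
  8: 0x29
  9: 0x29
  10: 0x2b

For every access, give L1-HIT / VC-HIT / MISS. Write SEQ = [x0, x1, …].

  [0] addr=0x29 blk=10 s=0: MISS | VC []
  [1] addr=0x2a blk=10 s=0: L1-HIT | VC []
  [2] addr=0x28 blk=10 s=0: L1-HIT | VC []
  [3] addr=0x2a blk=10 s=0: L1-HIT | VC []
  [4] addr=0x9 blk=2 s=0: MISS | VC [10]
  [5] addr=0x29 blk=10 s=0: VC-HIT | VC [2]
  [6] addr=0x8 blk=2 s=0: VC-HIT | VC [10]
  [7] addr=0x8 blk=2 s=0: L1-HIT | VC [10]
  [8] addr=0x29 blk=10 s=0: VC-HIT | VC [2]
  [9] addr=0x29 blk=10 s=0: L1-HIT | VC [2]
  [10] addr=0x2b blk=10 s=0: L1-HIT | VC [2]

SEQ = [MISS, L1-HIT, L1-HIT, L1-HIT, MISS, VC-HIT, VC-HIT, L1-HIT, VC-HIT, L1-HIT, L1-HIT]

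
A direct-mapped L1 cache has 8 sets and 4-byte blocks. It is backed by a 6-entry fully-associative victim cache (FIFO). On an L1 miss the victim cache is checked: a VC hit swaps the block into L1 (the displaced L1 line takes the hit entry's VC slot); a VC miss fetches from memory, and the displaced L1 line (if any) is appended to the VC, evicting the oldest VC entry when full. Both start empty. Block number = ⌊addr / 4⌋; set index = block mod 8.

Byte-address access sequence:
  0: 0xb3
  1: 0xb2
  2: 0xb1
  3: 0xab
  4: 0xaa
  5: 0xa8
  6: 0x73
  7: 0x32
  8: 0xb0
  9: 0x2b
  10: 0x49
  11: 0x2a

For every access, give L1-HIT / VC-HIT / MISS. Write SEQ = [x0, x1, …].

SEQ = [MISS, L1-HIT, L1-HIT, MISS, L1-HIT, L1-HIT, MISS, MISS, VC-HIT, MISS, MISS, VC-HIT]

0: 0xb3 (blk 44, set 4) → MISS  vc=[]
1: 0xb2 (blk 44, set 4) → L1-HIT  vc=[]
2: 0xb1 (blk 44, set 4) → L1-HIT  vc=[]
3: 0xab (blk 42, set 2) → MISS  vc=[]
4: 0xaa (blk 42, set 2) → L1-HIT  vc=[]
5: 0xa8 (blk 42, set 2) → L1-HIT  vc=[]
6: 0x73 (blk 28, set 4) → MISS  vc=[44]
7: 0x32 (blk 12, set 4) → MISS  vc=[44, 28]
8: 0xb0 (blk 44, set 4) → VC-HIT  vc=[12, 28]
9: 0x2b (blk 10, set 2) → MISS  vc=[12, 28, 42]
10: 0x49 (blk 18, set 2) → MISS  vc=[12, 28, 42, 10]
11: 0x2a (blk 10, set 2) → VC-HIT  vc=[12, 28, 42, 18]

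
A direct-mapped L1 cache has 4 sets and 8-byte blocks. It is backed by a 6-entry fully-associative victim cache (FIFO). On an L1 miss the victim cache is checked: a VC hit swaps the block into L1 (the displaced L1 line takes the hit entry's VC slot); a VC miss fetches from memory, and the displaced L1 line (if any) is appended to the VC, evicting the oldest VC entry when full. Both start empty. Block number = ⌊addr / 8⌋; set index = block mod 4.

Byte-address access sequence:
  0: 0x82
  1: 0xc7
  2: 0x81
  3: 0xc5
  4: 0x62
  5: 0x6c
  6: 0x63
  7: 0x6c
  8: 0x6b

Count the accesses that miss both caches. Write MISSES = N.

MISSES = 4

#0 0x82→b16/s0 MISS; vc=[]
#1 0xc7→b24/s0 MISS; vc=[16]
#2 0x81→b16/s0 VC-HIT; vc=[24]
#3 0xc5→b24/s0 VC-HIT; vc=[16]
#4 0x62→b12/s0 MISS; vc=[16,24]
#5 0x6c→b13/s1 MISS; vc=[16,24]
#6 0x63→b12/s0 L1-HIT; vc=[16,24]
#7 0x6c→b13/s1 L1-HIT; vc=[16,24]
#8 0x6b→b13/s1 L1-HIT; vc=[16,24]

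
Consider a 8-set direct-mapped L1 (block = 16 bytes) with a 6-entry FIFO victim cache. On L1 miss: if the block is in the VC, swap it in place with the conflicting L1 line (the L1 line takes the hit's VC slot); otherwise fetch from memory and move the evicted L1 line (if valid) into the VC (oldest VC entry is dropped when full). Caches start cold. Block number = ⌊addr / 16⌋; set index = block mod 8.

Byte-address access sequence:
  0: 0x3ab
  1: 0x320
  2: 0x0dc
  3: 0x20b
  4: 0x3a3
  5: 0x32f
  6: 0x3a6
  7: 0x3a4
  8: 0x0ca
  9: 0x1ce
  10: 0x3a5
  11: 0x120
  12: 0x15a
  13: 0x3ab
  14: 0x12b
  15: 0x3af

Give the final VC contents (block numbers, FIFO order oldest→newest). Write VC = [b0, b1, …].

#0 0x3ab→b58/s2 MISS; vc=[]
#1 0x320→b50/s2 MISS; vc=[58]
#2 0xdc→b13/s5 MISS; vc=[58]
#3 0x20b→b32/s0 MISS; vc=[58]
#4 0x3a3→b58/s2 VC-HIT; vc=[50]
#5 0x32f→b50/s2 VC-HIT; vc=[58]
#6 0x3a6→b58/s2 VC-HIT; vc=[50]
#7 0x3a4→b58/s2 L1-HIT; vc=[50]
#8 0xca→b12/s4 MISS; vc=[50]
#9 0x1ce→b28/s4 MISS; vc=[50,12]
#10 0x3a5→b58/s2 L1-HIT; vc=[50,12]
#11 0x120→b18/s2 MISS; vc=[50,12,58]
#12 0x15a→b21/s5 MISS; vc=[50,12,58,13]
#13 0x3ab→b58/s2 VC-HIT; vc=[50,12,18,13]
#14 0x12b→b18/s2 VC-HIT; vc=[50,12,58,13]
#15 0x3af→b58/s2 VC-HIT; vc=[50,12,18,13]

VC = [50, 12, 18, 13]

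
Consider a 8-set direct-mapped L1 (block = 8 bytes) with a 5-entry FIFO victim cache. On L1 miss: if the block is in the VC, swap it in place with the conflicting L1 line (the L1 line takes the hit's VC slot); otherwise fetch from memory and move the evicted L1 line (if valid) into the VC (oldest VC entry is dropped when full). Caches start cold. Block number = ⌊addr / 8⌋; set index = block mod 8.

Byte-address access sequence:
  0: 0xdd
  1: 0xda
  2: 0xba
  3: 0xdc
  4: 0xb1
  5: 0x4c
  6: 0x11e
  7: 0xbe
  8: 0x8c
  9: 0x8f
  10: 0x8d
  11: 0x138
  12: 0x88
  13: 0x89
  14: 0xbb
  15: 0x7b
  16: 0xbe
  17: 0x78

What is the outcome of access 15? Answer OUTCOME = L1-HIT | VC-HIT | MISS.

0: 0xdd (blk 27, set 3) → MISS  vc=[]
1: 0xda (blk 27, set 3) → L1-HIT  vc=[]
2: 0xba (blk 23, set 7) → MISS  vc=[]
3: 0xdc (blk 27, set 3) → L1-HIT  vc=[]
4: 0xb1 (blk 22, set 6) → MISS  vc=[]
5: 0x4c (blk 9, set 1) → MISS  vc=[]
6: 0x11e (blk 35, set 3) → MISS  vc=[27]
7: 0xbe (blk 23, set 7) → L1-HIT  vc=[27]
8: 0x8c (blk 17, set 1) → MISS  vc=[27, 9]
9: 0x8f (blk 17, set 1) → L1-HIT  vc=[27, 9]
10: 0x8d (blk 17, set 1) → L1-HIT  vc=[27, 9]
11: 0x138 (blk 39, set 7) → MISS  vc=[27, 9, 23]
12: 0x88 (blk 17, set 1) → L1-HIT  vc=[27, 9, 23]
13: 0x89 (blk 17, set 1) → L1-HIT  vc=[27, 9, 23]
14: 0xbb (blk 23, set 7) → VC-HIT  vc=[27, 9, 39]
15: 0x7b (blk 15, set 7) → MISS  vc=[27, 9, 39, 23]
16: 0xbe (blk 23, set 7) → VC-HIT  vc=[27, 9, 39, 15]
17: 0x78 (blk 15, set 7) → VC-HIT  vc=[27, 9, 39, 23]

OUTCOME = MISS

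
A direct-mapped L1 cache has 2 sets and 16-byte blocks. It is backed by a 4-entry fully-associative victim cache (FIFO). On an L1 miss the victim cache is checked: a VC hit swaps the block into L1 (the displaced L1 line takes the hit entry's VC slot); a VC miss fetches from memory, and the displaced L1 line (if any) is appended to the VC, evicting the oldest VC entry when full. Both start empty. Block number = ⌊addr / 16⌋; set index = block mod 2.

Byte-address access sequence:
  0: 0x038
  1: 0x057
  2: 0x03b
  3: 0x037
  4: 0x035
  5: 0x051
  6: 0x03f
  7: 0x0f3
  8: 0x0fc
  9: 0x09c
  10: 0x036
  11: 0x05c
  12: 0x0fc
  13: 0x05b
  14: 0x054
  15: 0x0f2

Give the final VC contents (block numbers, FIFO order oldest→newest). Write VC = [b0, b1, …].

VC = [3, 9, 5]

0: 0x38 (blk 3, set 1) → MISS  vc=[]
1: 0x57 (blk 5, set 1) → MISS  vc=[3]
2: 0x3b (blk 3, set 1) → VC-HIT  vc=[5]
3: 0x37 (blk 3, set 1) → L1-HIT  vc=[5]
4: 0x35 (blk 3, set 1) → L1-HIT  vc=[5]
5: 0x51 (blk 5, set 1) → VC-HIT  vc=[3]
6: 0x3f (blk 3, set 1) → VC-HIT  vc=[5]
7: 0xf3 (blk 15, set 1) → MISS  vc=[5, 3]
8: 0xfc (blk 15, set 1) → L1-HIT  vc=[5, 3]
9: 0x9c (blk 9, set 1) → MISS  vc=[5, 3, 15]
10: 0x36 (blk 3, set 1) → VC-HIT  vc=[5, 9, 15]
11: 0x5c (blk 5, set 1) → VC-HIT  vc=[3, 9, 15]
12: 0xfc (blk 15, set 1) → VC-HIT  vc=[3, 9, 5]
13: 0x5b (blk 5, set 1) → VC-HIT  vc=[3, 9, 15]
14: 0x54 (blk 5, set 1) → L1-HIT  vc=[3, 9, 15]
15: 0xf2 (blk 15, set 1) → VC-HIT  vc=[3, 9, 5]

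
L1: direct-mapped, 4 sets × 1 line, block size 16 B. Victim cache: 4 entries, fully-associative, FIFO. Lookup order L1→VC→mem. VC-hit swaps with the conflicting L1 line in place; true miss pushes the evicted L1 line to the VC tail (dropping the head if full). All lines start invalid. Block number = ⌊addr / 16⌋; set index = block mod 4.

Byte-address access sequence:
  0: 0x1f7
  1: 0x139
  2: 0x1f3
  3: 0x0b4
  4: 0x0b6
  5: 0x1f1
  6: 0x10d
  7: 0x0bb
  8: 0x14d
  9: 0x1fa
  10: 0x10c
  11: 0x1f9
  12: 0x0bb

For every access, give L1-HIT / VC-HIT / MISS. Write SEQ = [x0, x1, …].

0: 0x1f7 (blk 31, set 3) → MISS  vc=[]
1: 0x139 (blk 19, set 3) → MISS  vc=[31]
2: 0x1f3 (blk 31, set 3) → VC-HIT  vc=[19]
3: 0xb4 (blk 11, set 3) → MISS  vc=[19, 31]
4: 0xb6 (blk 11, set 3) → L1-HIT  vc=[19, 31]
5: 0x1f1 (blk 31, set 3) → VC-HIT  vc=[19, 11]
6: 0x10d (blk 16, set 0) → MISS  vc=[19, 11]
7: 0xbb (blk 11, set 3) → VC-HIT  vc=[19, 31]
8: 0x14d (blk 20, set 0) → MISS  vc=[19, 31, 16]
9: 0x1fa (blk 31, set 3) → VC-HIT  vc=[19, 11, 16]
10: 0x10c (blk 16, set 0) → VC-HIT  vc=[19, 11, 20]
11: 0x1f9 (blk 31, set 3) → L1-HIT  vc=[19, 11, 20]
12: 0xbb (blk 11, set 3) → VC-HIT  vc=[19, 31, 20]

SEQ = [MISS, MISS, VC-HIT, MISS, L1-HIT, VC-HIT, MISS, VC-HIT, MISS, VC-HIT, VC-HIT, L1-HIT, VC-HIT]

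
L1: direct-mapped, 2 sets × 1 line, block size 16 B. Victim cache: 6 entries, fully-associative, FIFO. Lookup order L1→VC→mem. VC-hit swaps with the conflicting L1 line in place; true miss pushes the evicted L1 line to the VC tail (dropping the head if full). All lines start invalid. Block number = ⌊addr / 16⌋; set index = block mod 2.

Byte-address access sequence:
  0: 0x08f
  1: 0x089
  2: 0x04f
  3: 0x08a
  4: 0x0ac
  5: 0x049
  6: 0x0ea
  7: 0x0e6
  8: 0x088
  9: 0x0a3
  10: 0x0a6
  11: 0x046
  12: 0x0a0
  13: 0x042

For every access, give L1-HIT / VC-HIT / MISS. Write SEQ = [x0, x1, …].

SEQ = [MISS, L1-HIT, MISS, VC-HIT, MISS, VC-HIT, MISS, L1-HIT, VC-HIT, VC-HIT, L1-HIT, VC-HIT, VC-HIT, VC-HIT]

0: 0x8f (blk 8, set 0) → MISS  vc=[]
1: 0x89 (blk 8, set 0) → L1-HIT  vc=[]
2: 0x4f (blk 4, set 0) → MISS  vc=[8]
3: 0x8a (blk 8, set 0) → VC-HIT  vc=[4]
4: 0xac (blk 10, set 0) → MISS  vc=[4, 8]
5: 0x49 (blk 4, set 0) → VC-HIT  vc=[10, 8]
6: 0xea (blk 14, set 0) → MISS  vc=[10, 8, 4]
7: 0xe6 (blk 14, set 0) → L1-HIT  vc=[10, 8, 4]
8: 0x88 (blk 8, set 0) → VC-HIT  vc=[10, 14, 4]
9: 0xa3 (blk 10, set 0) → VC-HIT  vc=[8, 14, 4]
10: 0xa6 (blk 10, set 0) → L1-HIT  vc=[8, 14, 4]
11: 0x46 (blk 4, set 0) → VC-HIT  vc=[8, 14, 10]
12: 0xa0 (blk 10, set 0) → VC-HIT  vc=[8, 14, 4]
13: 0x42 (blk 4, set 0) → VC-HIT  vc=[8, 14, 10]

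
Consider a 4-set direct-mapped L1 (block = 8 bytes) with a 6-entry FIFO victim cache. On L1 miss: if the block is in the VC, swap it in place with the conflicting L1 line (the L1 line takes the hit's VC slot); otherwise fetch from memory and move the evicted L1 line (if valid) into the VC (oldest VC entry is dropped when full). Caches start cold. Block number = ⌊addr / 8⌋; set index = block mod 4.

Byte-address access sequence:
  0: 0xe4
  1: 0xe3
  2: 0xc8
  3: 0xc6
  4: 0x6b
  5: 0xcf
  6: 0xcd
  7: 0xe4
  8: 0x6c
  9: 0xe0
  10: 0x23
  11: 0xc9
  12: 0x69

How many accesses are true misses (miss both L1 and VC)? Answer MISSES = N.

  [0] addr=0xe4 blk=28 s=0: MISS | VC []
  [1] addr=0xe3 blk=28 s=0: L1-HIT | VC []
  [2] addr=0xc8 blk=25 s=1: MISS | VC []
  [3] addr=0xc6 blk=24 s=0: MISS | VC [28]
  [4] addr=0x6b blk=13 s=1: MISS | VC [28, 25]
  [5] addr=0xcf blk=25 s=1: VC-HIT | VC [28, 13]
  [6] addr=0xcd blk=25 s=1: L1-HIT | VC [28, 13]
  [7] addr=0xe4 blk=28 s=0: VC-HIT | VC [24, 13]
  [8] addr=0x6c blk=13 s=1: VC-HIT | VC [24, 25]
  [9] addr=0xe0 blk=28 s=0: L1-HIT | VC [24, 25]
  [10] addr=0x23 blk=4 s=0: MISS | VC [24, 25, 28]
  [11] addr=0xc9 blk=25 s=1: VC-HIT | VC [24, 13, 28]
  [12] addr=0x69 blk=13 s=1: VC-HIT | VC [24, 25, 28]

MISSES = 5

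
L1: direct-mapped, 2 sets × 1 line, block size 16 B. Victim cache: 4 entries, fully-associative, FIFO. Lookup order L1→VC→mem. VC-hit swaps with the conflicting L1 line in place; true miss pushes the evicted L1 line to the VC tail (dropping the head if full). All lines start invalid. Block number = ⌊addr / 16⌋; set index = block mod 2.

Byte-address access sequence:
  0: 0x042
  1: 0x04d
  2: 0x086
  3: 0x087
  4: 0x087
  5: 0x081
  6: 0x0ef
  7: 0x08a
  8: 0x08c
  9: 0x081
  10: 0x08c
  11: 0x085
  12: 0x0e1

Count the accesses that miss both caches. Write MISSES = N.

MISSES = 3

#0 0x42→b4/s0 MISS; vc=[]
#1 0x4d→b4/s0 L1-HIT; vc=[]
#2 0x86→b8/s0 MISS; vc=[4]
#3 0x87→b8/s0 L1-HIT; vc=[4]
#4 0x87→b8/s0 L1-HIT; vc=[4]
#5 0x81→b8/s0 L1-HIT; vc=[4]
#6 0xef→b14/s0 MISS; vc=[4,8]
#7 0x8a→b8/s0 VC-HIT; vc=[4,14]
#8 0x8c→b8/s0 L1-HIT; vc=[4,14]
#9 0x81→b8/s0 L1-HIT; vc=[4,14]
#10 0x8c→b8/s0 L1-HIT; vc=[4,14]
#11 0x85→b8/s0 L1-HIT; vc=[4,14]
#12 0xe1→b14/s0 VC-HIT; vc=[4,8]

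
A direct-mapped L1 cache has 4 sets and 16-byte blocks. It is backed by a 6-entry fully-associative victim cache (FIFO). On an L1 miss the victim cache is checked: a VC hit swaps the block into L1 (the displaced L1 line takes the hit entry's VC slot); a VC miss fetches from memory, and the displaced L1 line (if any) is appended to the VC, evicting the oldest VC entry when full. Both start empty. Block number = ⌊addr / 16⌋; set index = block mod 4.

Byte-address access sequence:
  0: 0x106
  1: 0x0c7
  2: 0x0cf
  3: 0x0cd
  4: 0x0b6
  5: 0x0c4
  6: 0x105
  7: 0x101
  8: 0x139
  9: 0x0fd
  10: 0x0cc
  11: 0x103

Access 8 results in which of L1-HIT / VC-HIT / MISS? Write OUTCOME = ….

OUTCOME = MISS

0: 0x106 (blk 16, set 0) → MISS  vc=[]
1: 0xc7 (blk 12, set 0) → MISS  vc=[16]
2: 0xcf (blk 12, set 0) → L1-HIT  vc=[16]
3: 0xcd (blk 12, set 0) → L1-HIT  vc=[16]
4: 0xb6 (blk 11, set 3) → MISS  vc=[16]
5: 0xc4 (blk 12, set 0) → L1-HIT  vc=[16]
6: 0x105 (blk 16, set 0) → VC-HIT  vc=[12]
7: 0x101 (blk 16, set 0) → L1-HIT  vc=[12]
8: 0x139 (blk 19, set 3) → MISS  vc=[12, 11]
9: 0xfd (blk 15, set 3) → MISS  vc=[12, 11, 19]
10: 0xcc (blk 12, set 0) → VC-HIT  vc=[16, 11, 19]
11: 0x103 (blk 16, set 0) → VC-HIT  vc=[12, 11, 19]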